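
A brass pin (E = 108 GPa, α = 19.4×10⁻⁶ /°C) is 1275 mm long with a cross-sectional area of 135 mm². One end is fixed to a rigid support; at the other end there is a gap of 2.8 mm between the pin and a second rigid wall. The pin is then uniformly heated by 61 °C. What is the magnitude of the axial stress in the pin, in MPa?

If the wall were absent the pin would grow by αΔT L = 19.4×10⁻⁶ × 61 × 1275 = 1.509 mm.
Since δ_free = 1.51 mm is less than the 2.8 mm gap, the pin never touches the wall. No axial force develops.

σ ≈ 0 MPa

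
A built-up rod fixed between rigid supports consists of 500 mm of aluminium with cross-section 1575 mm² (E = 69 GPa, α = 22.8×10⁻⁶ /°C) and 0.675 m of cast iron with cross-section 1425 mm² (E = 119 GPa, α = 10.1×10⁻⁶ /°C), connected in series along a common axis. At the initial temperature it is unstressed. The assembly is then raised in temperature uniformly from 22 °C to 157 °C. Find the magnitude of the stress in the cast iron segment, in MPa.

With the walls removed the bar would change length by δ_free = Σ αᵢΔT Lᵢ = 22.8×10⁻⁶×135×500 + 10.1×10⁻⁶×135×675 = 2.459 mm.
Since the ends are fixed, an axial force P builds up, equal in every segment, with P · Σ Lᵢ/(AᵢEᵢ) = δ_free.
The series flexibility is Σ Lᵢ/(AᵢEᵢ) = 500/(1575×69×10³) + 675/(1425×119×10³) = 8.581×10⁻⁶ mm/N.
Hence P = δ_free / Σ(L/AE) = 2.459/8.581×10⁻⁶ = 286.6 kN (compressive).
σ_{cast iron} = P / A = 286600 / 1425 = 201.1 MPa.

σ ≈ 201 MPa (compressive)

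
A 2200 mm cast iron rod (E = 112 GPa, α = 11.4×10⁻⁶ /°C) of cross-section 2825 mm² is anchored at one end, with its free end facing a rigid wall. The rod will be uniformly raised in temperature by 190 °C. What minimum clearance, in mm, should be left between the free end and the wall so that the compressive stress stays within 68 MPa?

g ≈ 3.43 mm

With no wall the rod would lengthen by αΔT L = 11.4×10⁻⁶ × 190 × 2200 = 4.765 mm.
A stress of 68 MPa corresponds to the wall pushing the rod back by σL/E = 68×2200/(112×10³) = 1.336 mm.
So the gap has to take up the difference, g_min = δ_free − σL/E = 4.765 − 1.336 = 3.429 mm.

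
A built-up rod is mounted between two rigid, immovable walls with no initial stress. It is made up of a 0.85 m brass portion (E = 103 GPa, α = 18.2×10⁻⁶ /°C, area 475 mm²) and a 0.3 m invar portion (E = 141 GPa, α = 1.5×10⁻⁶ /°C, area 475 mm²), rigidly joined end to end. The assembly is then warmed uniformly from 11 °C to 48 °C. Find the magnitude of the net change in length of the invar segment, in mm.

|ΔL| ≈ 0.104 mm

Free thermal expansion of the whole bar: Σ αᵢΔT Lᵢ = 18.2×10⁻⁶×37×850 + 1.5×10⁻⁶×37×300 = 0.589 mm.
Since the ends are fixed, an axial force P builds up, equal in every segment, with P · Σ Lᵢ/(AᵢEᵢ) = δ_free.
The series flexibility is Σ Lᵢ/(AᵢEᵢ) = 850/(475×103×10³) + 300/(475×141×10³) = 2.185×10⁻⁵ mm/N.
Hence P = δ_free / Σ(L/AE) = 0.589/2.185×10⁻⁵ = 26.95 kN (compressive).
For the invar segment, free thermal change = 1.5×10⁻⁶×37×300 = 0.01665 mm and elastic change from P = 26950×300/(475×141×10³) = 0.1207 mm; these oppose, so the net change is 0.104 mm (segment shortens).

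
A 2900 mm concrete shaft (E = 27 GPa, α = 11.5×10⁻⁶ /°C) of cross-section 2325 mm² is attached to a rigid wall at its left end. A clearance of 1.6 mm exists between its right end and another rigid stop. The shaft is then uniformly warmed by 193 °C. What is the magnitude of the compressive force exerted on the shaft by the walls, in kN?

Unrestrained expansion: δ_free = αΔT L = 11.5×10⁻⁶ × 193 × 2900 = 6.437 mm.
The gap closes (δ_free > 1.6 mm) and the wall then resists a further 6.437 − 1.6 = 4.837 mm of expansion.
That suppressed elongation corresponds to σ = E·Δ/L = 27×10³ × 4.837/2900 = 45.03 MPa.
Force on the wall = σA = 45.03 × 2325 mm² = 104.7 kN.

P ≈ 105 kN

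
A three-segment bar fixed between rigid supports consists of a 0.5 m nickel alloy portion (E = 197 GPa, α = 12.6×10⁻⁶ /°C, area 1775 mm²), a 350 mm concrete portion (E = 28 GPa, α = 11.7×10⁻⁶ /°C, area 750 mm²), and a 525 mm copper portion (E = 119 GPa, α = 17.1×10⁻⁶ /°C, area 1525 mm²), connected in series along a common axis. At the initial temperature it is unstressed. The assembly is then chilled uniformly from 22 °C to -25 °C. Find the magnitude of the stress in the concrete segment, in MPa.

If the supports were absent, the total length change would be Σ αᵢΔT Lᵢ = 12.6×10⁻⁶×47×500 + 11.7×10⁻⁶×47×350 + 17.1×10⁻⁶×47×525 = 0.9105 mm.
The rigid supports impose zero overall length change; the single axial force P common to all segments must satisfy P Σ Lᵢ/(AᵢEᵢ) = δ_free.
Σ Lᵢ/(AᵢEᵢ) = 500/(1775×197×10³) + 350/(750×28×10³) + 525/(1525×119×10³) = 2.099×10⁻⁵ mm/N.
P = 0.9105 / 2.099×10⁻⁵ = 43380 N = 43.38 kN, tensile.
σ_{concrete} = P / A = 43380 / 750 = 57.84 MPa.

σ ≈ 57.8 MPa (tensile)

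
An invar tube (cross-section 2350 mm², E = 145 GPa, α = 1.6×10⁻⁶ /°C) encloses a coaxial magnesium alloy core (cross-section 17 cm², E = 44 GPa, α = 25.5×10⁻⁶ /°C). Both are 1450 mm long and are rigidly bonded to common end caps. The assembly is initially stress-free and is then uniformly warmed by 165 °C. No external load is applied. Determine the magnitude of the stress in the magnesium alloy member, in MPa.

σ ≈ 142 MPa (compressive)

Both members must finish at the same length. With the larger α, the magnesium alloy tends to over-expand; the plates restrain it, putting the magnesium alloy in compression and the invar in tension. With no external load the two internal forces are equal and opposite, magnitude P.
Compatibility of the two members (thermal + elastic change equal): (α₁ − α₂)ΔT = P·[1/(A₁E₁) + 1/(A₂E₂)].
|α₁ − α₂|·ΔT = 23.9×10⁻⁶ × 165 = 0.003943.
1/(A₁E₁) + 1/(A₂E₂) = 1/(2350×145×10³) + 1/(1700×44×10³) = 1.63×10⁻⁸ N⁻¹.
P = 0.003943 / 1.63×10⁻⁸ = 241900 N = 241.9 kN.
σ_{magnesium alloy} = P/A₂ = 241900/1700 = 142.3 MPa, compressive.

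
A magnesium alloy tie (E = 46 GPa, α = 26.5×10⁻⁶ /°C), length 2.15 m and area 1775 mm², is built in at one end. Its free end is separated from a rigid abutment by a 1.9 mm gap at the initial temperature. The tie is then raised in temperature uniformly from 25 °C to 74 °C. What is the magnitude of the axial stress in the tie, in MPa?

σ ≈ 19.1 MPa (compressive)

If the wall were absent the tie would grow by αΔT L = 26.5×10⁻⁶ × 49 × 2150 = 2.792 mm.
After closing the 1.9 mm clearance, 2.792 − 1.9 = 0.8918 mm of expansion remains to be suppressed by the wall.
That suppressed elongation corresponds to σ = E·Δ/L = 46×10³ × 0.8918/2150 = 19.08 MPa.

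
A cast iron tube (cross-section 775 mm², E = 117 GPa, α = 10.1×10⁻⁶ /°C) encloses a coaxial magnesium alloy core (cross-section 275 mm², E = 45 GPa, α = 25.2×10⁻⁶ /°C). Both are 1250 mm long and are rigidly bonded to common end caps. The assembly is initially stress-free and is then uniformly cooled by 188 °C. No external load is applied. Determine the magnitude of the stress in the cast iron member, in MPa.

Both members must finish at the same length. With the larger α, the magnesium alloy tends to over-contract; the plates restrain it, putting the magnesium alloy in tension and the cast iron in compression. With no external load the two internal forces are equal and opposite, magnitude P.
Equating the net (thermal + elastic) strains gives |α₁ − α₂|·ΔT = P·[1/(A₁E₁) + 1/(A₂E₂)].
|α₁ − α₂|·ΔT = 15.1×10⁻⁶ × 188 = 0.002839.
1/(A₁E₁) + 1/(A₂E₂) = 1/(775×117×10³) + 1/(275×45×10³) = 9.184×10⁻⁸ N⁻¹.
P = 0.002839 / 9.184×10⁻⁸ = 30910 N = 30.91 kN.
σ_{cast iron} = P/A₁ = 30910/775 = 39.89 MPa, compressive.

σ ≈ 39.9 MPa (compressive)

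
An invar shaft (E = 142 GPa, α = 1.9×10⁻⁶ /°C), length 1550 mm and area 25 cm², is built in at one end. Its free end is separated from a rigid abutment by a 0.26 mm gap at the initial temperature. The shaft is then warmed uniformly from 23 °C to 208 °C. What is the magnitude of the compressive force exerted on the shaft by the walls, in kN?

If the wall were absent the shaft would grow by αΔT L = 1.9×10⁻⁶ × 185 × 1550 = 0.5448 mm.
After closing the 0.26 mm clearance, 0.5448 − 0.26 = 0.2848 mm of expansion remains to be suppressed by the wall.
So σ = E(δ_free − g)/L = 142×10³ × 0.2848/1550 = 26.09 MPa.
P = σA = 26.09 × 2500 = 65.23 kN.

P ≈ 65.2 kN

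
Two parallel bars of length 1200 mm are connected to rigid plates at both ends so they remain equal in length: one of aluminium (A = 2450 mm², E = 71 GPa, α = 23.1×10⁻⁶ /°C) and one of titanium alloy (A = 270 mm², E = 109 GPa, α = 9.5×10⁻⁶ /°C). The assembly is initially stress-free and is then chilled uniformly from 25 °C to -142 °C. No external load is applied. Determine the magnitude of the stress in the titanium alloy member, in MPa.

σ ≈ 212 MPa (compressive)

Equilibrium of a rigid end plate with no external load gives equal and opposite internal forces ±P in the two members. Since α_{aluminium} > α_{titanium alloy}, cooling drives the aluminium into tension and the titanium alloy into compression.
Equating the net (thermal + elastic) strains gives |α₁ − α₂|·ΔT = P·[1/(A₁E₁) + 1/(A₂E₂)].
|α₁ − α₂|·ΔT = 13.6×10⁻⁶ × 167 = 0.002271.
1/(A₁E₁) + 1/(A₂E₂) = 1/(2450×71×10³) + 1/(270×109×10³) = 3.973×10⁻⁸ N⁻¹.
P = 0.002271 / 3.973×10⁻⁸ = 57170 N = 57.17 kN.
σ_{titanium alloy} = P/A₂ = 57170/270 = 211.7 MPa, compressive.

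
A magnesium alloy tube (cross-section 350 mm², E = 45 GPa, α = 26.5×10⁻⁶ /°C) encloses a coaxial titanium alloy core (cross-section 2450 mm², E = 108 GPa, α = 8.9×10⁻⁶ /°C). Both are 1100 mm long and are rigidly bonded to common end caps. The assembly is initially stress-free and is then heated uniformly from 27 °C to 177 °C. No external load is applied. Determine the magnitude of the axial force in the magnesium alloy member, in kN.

The magnesium alloy has the larger α, so on heating it would change length more than the titanium alloy if both were free. The rigid plates force a common final length, so the magnesium alloy is put into compression and the titanium alloy into tension, with equal and opposite forces P (no external load).
Equating the net (thermal + elastic) strains gives |α₁ − α₂|·ΔT = P·[1/(A₁E₁) + 1/(A₂E₂)].
|α₁ − α₂|·ΔT = 17.6×10⁻⁶ × 150 = 0.00264.
1/(A₁E₁) + 1/(A₂E₂) = 1/(350×45×10³) + 1/(2450×108×10³) = 6.727×10⁻⁸ N⁻¹.
So P = 0.00264 / 6.727×10⁻⁸ = 39.24 kN.

P ≈ 39.2 kN (compressive in the magnesium alloy)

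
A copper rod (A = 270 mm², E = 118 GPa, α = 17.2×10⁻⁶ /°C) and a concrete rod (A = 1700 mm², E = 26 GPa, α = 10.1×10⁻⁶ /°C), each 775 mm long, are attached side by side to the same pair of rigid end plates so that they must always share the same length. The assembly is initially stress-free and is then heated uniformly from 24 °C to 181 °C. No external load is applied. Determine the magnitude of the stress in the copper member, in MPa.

σ ≈ 76.4 MPa (compressive)

The copper has the larger α, so on heating it would change length more than the concrete if both were free. The rigid plates force a common final length, so the copper is put into compression and the concrete into tension, with equal and opposite forces P (no external load).
Equating the net (thermal + elastic) strains gives |α₁ − α₂|·ΔT = P·[1/(A₁E₁) + 1/(A₂E₂)].
|α₁ − α₂|·ΔT = 7.1×10⁻⁶ × 157 = 0.001115.
1/(A₁E₁) + 1/(A₂E₂) = 1/(270×118×10³) + 1/(1700×26×10³) = 5.401×10⁻⁸ N⁻¹.
P = 0.001115 / 5.401×10⁻⁸ = 20640 N = 20.64 kN.
σ_{copper} = P/A₁ = 20640/270 = 76.44 MPa, compressive.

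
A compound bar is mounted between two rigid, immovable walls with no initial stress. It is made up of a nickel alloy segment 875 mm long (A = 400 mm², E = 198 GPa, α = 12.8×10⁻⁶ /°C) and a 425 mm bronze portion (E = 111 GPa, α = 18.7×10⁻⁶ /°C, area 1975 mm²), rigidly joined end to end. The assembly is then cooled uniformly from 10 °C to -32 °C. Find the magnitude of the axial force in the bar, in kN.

Free thermal contraction of the whole bar: Σ αᵢΔT Lᵢ = 12.8×10⁻⁶×42×875 + 18.7×10⁻⁶×42×425 = 0.8042 mm.
The rigid supports impose zero overall length change; the single axial force P common to all segments must satisfy P Σ Lᵢ/(AᵢEᵢ) = δ_free.
Σ Lᵢ/(AᵢEᵢ) = 875/(400×198×10³) + 425/(1975×111×10³) = 1.299×10⁻⁵ mm/N.
So P = 0.8042 / 1.299×10⁻⁵ = 61.92 kN, tensile.

P ≈ 61.9 kN (tensile)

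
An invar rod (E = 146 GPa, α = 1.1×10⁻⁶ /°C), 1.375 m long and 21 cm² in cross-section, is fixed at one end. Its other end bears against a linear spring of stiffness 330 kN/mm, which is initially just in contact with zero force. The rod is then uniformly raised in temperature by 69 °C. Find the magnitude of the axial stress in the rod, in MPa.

σ ≈ 6.61 MPa (compressive)

The unrestrained thermal change is αΔT L = 1.1×10⁻⁶ × 69 × 1375 = 0.1044 mm.
Let P be the compressive force at the spring. The rod shortens elastically by PL/(AE) and the spring compresses by P/k; together these equal δ_free.
P [ L/(AE) + 1/k ] = δ_free → P [ 1375/(2100×146×10³) + 1/(330×10³) ] = 0.1044.
P = 0.1044 / 7.515×10⁻⁶ = 13890 N.
σ = P/A = 13890/2100 = 6.613 MPa.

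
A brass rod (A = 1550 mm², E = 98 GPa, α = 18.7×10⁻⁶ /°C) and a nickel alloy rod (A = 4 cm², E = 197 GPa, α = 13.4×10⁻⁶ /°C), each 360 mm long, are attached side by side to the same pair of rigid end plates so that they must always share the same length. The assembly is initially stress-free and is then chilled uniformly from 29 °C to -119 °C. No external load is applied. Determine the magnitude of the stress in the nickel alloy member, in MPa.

σ ≈ 102 MPa (compressive)

Equilibrium of a rigid end plate with no external load gives equal and opposite internal forces ±P in the two members. Since α_{brass} > α_{nickel alloy}, cooling drives the brass into tension and the nickel alloy into compression.
Setting the final lengths equal and cancelling L: (α₁ − α₂)ΔT = P/(A₁E₁) + P/(A₂E₂).
|α₁ − α₂|·ΔT = 5.3×10⁻⁶ × 148 = 0.0007844.
1/(A₁E₁) + 1/(A₂E₂) = 1/(1550×98×10³) + 1/(400×197×10³) = 1.927×10⁻⁸ N⁻¹.
P = 0.0007844 / 1.927×10⁻⁸ = 40700 N = 40.7 kN.
σ_{nickel alloy} = P/A₂ = 40700/400 = 101.7 MPa, compressive.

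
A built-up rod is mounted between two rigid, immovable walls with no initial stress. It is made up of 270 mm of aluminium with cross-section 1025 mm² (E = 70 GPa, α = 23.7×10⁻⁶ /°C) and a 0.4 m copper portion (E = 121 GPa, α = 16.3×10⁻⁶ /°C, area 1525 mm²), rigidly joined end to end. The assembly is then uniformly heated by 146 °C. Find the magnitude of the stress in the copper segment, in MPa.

Free thermal expansion of the whole bar: Σ αᵢΔT Lᵢ = 23.7×10⁻⁶×146×270 + 16.3×10⁻⁶×146×400 = 1.886 mm.
The rigid supports impose zero overall length change; the single axial force P common to all segments must satisfy P Σ Lᵢ/(AᵢEᵢ) = δ_free.
Σ Lᵢ/(AᵢEᵢ) = 270/(1025×70×10³) + 400/(1525×121×10³) = 5.931×10⁻⁶ mm/N.
P = 1.886 / 5.931×10⁻⁶ = 318000 N = 318 kN, compressive.
σ_{copper} = P / A = 318000 / 1525 = 208.5 MPa.

σ ≈ 209 MPa (compressive)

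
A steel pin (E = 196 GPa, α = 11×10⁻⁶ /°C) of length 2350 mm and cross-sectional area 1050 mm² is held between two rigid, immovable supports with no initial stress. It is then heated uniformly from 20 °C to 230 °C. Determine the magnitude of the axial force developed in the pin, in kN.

With zero net strain, σ = E·αΔT = 196 GPa × 11×10⁻⁶ × 210 = 452.8 MPa.
Axial force P = σA = 452.8 × 1050 = 475400 N = 475.4 kN, compressive.

P ≈ 475 kN (compressive)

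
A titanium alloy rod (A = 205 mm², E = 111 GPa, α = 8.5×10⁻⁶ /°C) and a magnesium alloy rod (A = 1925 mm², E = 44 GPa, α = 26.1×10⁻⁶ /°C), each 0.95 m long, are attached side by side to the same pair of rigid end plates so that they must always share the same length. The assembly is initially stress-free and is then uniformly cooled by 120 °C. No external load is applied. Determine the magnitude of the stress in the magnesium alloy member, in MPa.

σ ≈ 19.7 MPa (tensile)

Equilibrium of a rigid end plate with no external load gives equal and opposite internal forces ±P in the two members. Since α_{magnesium alloy} > α_{titanium alloy}, cooling drives the magnesium alloy into tension and the titanium alloy into compression.
Compatibility of the two members (thermal + elastic change equal): (α₁ − α₂)ΔT = P·[1/(A₁E₁) + 1/(A₂E₂)].
|α₁ − α₂|·ΔT = 17.6×10⁻⁶ × 120 = 0.002112.
1/(A₁E₁) + 1/(A₂E₂) = 1/(205×111×10³) + 1/(1925×44×10³) = 5.575×10⁻⁸ N⁻¹.
P = 0.002112 / 5.575×10⁻⁸ = 37880 N = 37.88 kN.
σ_{magnesium alloy} = P/A₂ = 37880/1925 = 19.68 MPa, tensile.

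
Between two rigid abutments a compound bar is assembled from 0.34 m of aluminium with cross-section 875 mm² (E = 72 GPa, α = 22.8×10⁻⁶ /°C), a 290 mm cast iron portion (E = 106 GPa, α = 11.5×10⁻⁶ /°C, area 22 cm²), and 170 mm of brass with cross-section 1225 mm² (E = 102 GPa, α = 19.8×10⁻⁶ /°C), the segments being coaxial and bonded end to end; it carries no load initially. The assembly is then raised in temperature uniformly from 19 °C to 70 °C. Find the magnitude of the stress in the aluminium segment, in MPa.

σ ≈ 105 MPa (compressive)

Free thermal expansion of the whole bar: Σ αᵢΔT Lᵢ = 22.8×10⁻⁶×51×340 + 11.5×10⁻⁶×51×290 + 19.8×10⁻⁶×51×170 = 0.7371 mm.
The rigid supports impose zero overall length change; the single axial force P common to all segments must satisfy P Σ Lᵢ/(AᵢEᵢ) = δ_free.
Σ Lᵢ/(AᵢEᵢ) = 340/(875×72×10³) + 290/(2200×106×10³) + 170/(1225×102×10³) = 8.001×10⁻⁶ mm/N.
Hence P = δ_free / Σ(L/AE) = 0.7371/8.001×10⁻⁶ = 92.13 kN (compressive).
σ_{aluminium} = P / A = 92130 / 875 = 105.3 MPa.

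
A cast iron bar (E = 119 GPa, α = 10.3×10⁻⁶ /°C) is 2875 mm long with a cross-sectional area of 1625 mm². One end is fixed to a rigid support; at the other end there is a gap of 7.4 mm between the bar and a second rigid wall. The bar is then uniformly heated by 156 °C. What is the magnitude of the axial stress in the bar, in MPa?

σ ≈ 0 MPa

Unrestrained expansion: δ_free = αΔT L = 10.3×10⁻⁶ × 156 × 2875 = 4.62 mm.
This is smaller than the 7.4 mm clearance, so the bar expands freely without reaching the stop — the stress is zero.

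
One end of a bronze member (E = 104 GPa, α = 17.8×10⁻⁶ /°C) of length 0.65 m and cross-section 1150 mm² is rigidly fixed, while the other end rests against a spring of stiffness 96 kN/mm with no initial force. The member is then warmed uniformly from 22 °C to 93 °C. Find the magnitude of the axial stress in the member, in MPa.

σ ≈ 45.1 MPa (compressive)

If the spring were absent the member would lengthen by αΔT L = 17.8×10⁻⁶ × 71 × 650 = 0.8215 mm.
With a force P in the spring, the elastic change of the member is PL/(AE) and that of the spring is P/k; compatibility requires their sum to equal δ_free.
So P = δ_free / [L/(AE) + 1/k] = 0.8215 / [ 650/(1150×104×10³) + 1/(96×10³) ].
P = 0.8215 / 1.585×10⁻⁵ = 51820 N.
σ = P/A = 51820/1150 = 45.06 MPa.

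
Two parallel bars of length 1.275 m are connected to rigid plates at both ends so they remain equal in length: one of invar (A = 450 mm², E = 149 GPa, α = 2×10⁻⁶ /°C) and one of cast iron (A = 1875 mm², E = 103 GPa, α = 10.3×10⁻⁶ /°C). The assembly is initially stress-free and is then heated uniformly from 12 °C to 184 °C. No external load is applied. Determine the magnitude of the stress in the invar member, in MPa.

σ ≈ 158 MPa (tensile)

Both members must finish at the same length. With the larger α, the cast iron tends to over-expand; the plates restrain it, putting the cast iron in compression and the invar in tension. With no external load the two internal forces are equal and opposite, magnitude P.
Setting the final lengths equal and cancelling L: (α₁ − α₂)ΔT = P/(A₁E₁) + P/(A₂E₂).
|α₁ − α₂|·ΔT = 8.3×10⁻⁶ × 172 = 0.001428.
1/(A₁E₁) + 1/(A₂E₂) = 1/(450×149×10³) + 1/(1875×103×10³) = 2.009×10⁻⁸ N⁻¹.
So P = 0.001428 / 2.009×10⁻⁸ = 71.05 kN.
σ_{invar} = P/A₁ = 71050/450 = 157.9 MPa, tensile.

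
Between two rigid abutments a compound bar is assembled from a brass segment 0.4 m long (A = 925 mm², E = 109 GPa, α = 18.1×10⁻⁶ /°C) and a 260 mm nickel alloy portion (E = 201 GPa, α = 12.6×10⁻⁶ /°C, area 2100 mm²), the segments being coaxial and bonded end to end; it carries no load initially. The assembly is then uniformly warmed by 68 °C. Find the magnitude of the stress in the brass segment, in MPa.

With the walls removed the bar would change length by δ_free = Σ αᵢΔT Lᵢ = 18.1×10⁻⁶×68×400 + 12.6×10⁻⁶×68×260 = 0.7151 mm.
Since the ends are fixed, an axial force P builds up, equal in every segment, with P · Σ Lᵢ/(AᵢEᵢ) = δ_free.
Σ Lᵢ/(AᵢEᵢ) = 400/(925×109×10³) + 260/(2100×201×10³) = 4.583×10⁻⁶ mm/N.
P = 0.7151 / 4.583×10⁻⁶ = 156000 N = 156 kN, compressive.
σ_{brass} = P / A = 156000 / 925 = 168.7 MPa.

σ ≈ 169 MPa (compressive)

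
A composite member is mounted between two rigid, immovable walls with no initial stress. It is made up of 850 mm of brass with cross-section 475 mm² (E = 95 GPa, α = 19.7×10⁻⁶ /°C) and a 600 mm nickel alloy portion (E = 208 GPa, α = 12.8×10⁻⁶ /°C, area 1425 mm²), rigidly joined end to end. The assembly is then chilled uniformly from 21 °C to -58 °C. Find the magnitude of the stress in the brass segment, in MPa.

If the supports were absent, the total length change would be Σ αᵢΔT Lᵢ = 19.7×10⁻⁶×79×850 + 12.8×10⁻⁶×79×600 = 1.93 mm.
Since the ends are fixed, an axial force P builds up, equal in every segment, with P · Σ Lᵢ/(AᵢEᵢ) = δ_free.
The series flexibility is Σ Lᵢ/(AᵢEᵢ) = 850/(475×95×10³) + 600/(1425×208×10³) = 2.086×10⁻⁵ mm/N.
Hence P = δ_free / Σ(L/AE) = 1.93/2.086×10⁻⁵ = 92.5 kN (tensile).
σ_{brass} = P / A = 92500 / 475 = 194.7 MPa.

σ ≈ 195 MPa (tensile)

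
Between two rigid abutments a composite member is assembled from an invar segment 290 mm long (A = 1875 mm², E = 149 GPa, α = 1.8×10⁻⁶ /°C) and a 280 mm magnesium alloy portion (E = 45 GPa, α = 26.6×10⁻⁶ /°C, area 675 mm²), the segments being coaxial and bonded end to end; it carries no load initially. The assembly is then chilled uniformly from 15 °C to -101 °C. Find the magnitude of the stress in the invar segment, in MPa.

σ ≈ 48.1 MPa (tensile)

If the supports were absent, the total length change would be Σ αᵢΔT Lᵢ = 1.8×10⁻⁶×116×290 + 26.6×10⁻⁶×116×280 = 0.9245 mm.
Since the ends are fixed, an axial force P builds up, equal in every segment, with P · Σ Lᵢ/(AᵢEᵢ) = δ_free.
Σ Lᵢ/(AᵢEᵢ) = 290/(1875×149×10³) + 280/(675×45×10³) = 1.026×10⁻⁵ mm/N.
Hence P = δ_free / Σ(L/AE) = 0.9245/1.026×10⁻⁵ = 90.14 kN (tensile).
σ_{invar} = P / A = 90140 / 1875 = 48.08 MPa.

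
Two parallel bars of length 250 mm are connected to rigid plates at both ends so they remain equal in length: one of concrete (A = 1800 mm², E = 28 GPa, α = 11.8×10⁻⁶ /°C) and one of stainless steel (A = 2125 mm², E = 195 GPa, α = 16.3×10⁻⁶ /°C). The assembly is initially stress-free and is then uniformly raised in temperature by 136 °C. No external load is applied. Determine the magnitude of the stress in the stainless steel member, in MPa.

σ ≈ 12.9 MPa (compressive)

Equilibrium of a rigid end plate with no external load gives equal and opposite internal forces ±P in the two members. Since α_{stainless steel} > α_{concrete}, heating drives the stainless steel into compression and the concrete into tension.
Setting the final lengths equal and cancelling L: (α₁ − α₂)ΔT = P/(A₁E₁) + P/(A₂E₂).
|α₁ − α₂|·ΔT = 4.5×10⁻⁶ × 136 = 0.000612.
1/(A₁E₁) + 1/(A₂E₂) = 1/(1800×28×10³) + 1/(2125×195×10³) = 2.225×10⁻⁸ N⁻¹.
So P = 0.000612 / 2.225×10⁻⁸ = 27.5 kN.
σ_{stainless steel} = P/A₂ = 27500/2125 = 12.94 MPa, compressive.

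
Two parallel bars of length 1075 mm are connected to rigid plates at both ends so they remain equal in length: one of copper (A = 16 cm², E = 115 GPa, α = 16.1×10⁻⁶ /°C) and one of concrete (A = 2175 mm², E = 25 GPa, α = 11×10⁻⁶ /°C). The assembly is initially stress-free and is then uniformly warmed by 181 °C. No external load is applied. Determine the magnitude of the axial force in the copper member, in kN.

P ≈ 38.7 kN (compressive in the copper)

Equilibrium of a rigid end plate with no external load gives equal and opposite internal forces ±P in the two members. Since α_{copper} > α_{concrete}, heating drives the copper into compression and the concrete into tension.
Equating the net (thermal + elastic) strains gives |α₁ − α₂|·ΔT = P·[1/(A₁E₁) + 1/(A₂E₂)].
|α₁ − α₂|·ΔT = 5.1×10⁻⁶ × 181 = 0.0009231.
1/(A₁E₁) + 1/(A₂E₂) = 1/(1600×115×10³) + 1/(2175×25×10³) = 2.383×10⁻⁸ N⁻¹.
P = 0.0009231 / 2.383×10⁻⁸ = 38740 N = 38.74 kN.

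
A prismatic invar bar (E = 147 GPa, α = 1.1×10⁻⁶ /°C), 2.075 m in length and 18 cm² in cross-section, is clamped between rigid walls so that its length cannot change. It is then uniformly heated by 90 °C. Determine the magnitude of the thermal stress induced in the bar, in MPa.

The supports are rigid, so the total axial strain is zero. The restrained thermal strain is ε = αΔT = 1.1×10⁻⁶ × 90 = 99×10⁻⁶.
σ = EαΔT = 147×10³ × 1.1×10⁻⁶ × 90 = 14.55 MPa (compressive; the bar is trying to expand).

σ ≈ 14.6 MPa (compressive)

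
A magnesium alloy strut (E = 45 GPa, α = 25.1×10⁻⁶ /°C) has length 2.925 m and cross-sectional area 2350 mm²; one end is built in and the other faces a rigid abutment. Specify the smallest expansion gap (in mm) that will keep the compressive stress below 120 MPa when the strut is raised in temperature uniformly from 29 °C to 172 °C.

g ≈ 2.7 mm

Free expansion if unrestrained: δ_free = αΔT L = 25.1×10⁻⁶ × 143 × 2925 = 10.5 mm.
At the allowable stress the elastic shortening the wall may impose is σL/E = 120 × 2925 / (45×10³) = 7.8 mm.
The gap must absorb the remainder: g_min = 10.5 − 7.8 = 2.699 mm.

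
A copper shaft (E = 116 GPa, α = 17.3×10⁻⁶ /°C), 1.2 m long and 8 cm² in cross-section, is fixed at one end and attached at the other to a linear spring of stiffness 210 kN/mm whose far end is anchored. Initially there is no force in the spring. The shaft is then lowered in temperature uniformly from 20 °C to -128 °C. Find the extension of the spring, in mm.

If the spring were absent the shaft would shorten by αΔT L = 17.3×10⁻⁶ × 148 × 1200 = 3.072 mm.
With a force P in the spring, the elastic change of the shaft is PL/(AE) and that of the spring is P/k; compatibility requires their sum to equal δ_free.
P [ L/(AE) + 1/k ] = δ_free → P [ 1200/(800×116×10³) + 1/(210×10³) ] = 3.072.
P = 3.072 / 1.769×10⁻⁵ = 173700 N.
Spring extension = P/k = 173700/(210×10³) = 0.8269 mm.

δ ≈ 0.827 mm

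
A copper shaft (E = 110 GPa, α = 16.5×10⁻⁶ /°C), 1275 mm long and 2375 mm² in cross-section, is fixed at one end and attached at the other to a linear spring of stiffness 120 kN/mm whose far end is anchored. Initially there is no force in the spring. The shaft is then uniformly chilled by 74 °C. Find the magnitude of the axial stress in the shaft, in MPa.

σ ≈ 49.6 MPa (tensile)

The unrestrained thermal change is αΔT L = 16.5×10⁻⁶ × 74 × 1275 = 1.557 mm.
With a force P in the spring, the elastic change of the shaft is PL/(AE) and that of the spring is P/k; compatibility requires their sum to equal δ_free.
P [ L/(AE) + 1/k ] = δ_free → P [ 1275/(2375×110×10³) + 1/(120×10³) ] = 1.557.
P = 1.557 / 1.321×10⁻⁵ = 117800 N.
σ = P/A = 117800/2375 = 49.61 MPa.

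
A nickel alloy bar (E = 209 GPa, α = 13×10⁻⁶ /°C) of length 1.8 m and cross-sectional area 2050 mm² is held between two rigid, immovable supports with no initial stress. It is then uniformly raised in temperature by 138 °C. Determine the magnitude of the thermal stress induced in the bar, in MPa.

The supports are rigid, so the total axial strain is zero. The restrained thermal strain is ε = αΔT = 13×10⁻⁶ × 138 = 1794×10⁻⁶.
Hence σ = E·αΔT = 209×10³ × 1794×10⁻⁶ = 374.9 MPa, compressive.

σ ≈ 375 MPa (compressive)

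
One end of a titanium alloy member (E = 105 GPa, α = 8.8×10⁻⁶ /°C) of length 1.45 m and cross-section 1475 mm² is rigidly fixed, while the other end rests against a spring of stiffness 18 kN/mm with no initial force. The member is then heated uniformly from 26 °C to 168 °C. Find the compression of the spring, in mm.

δ ≈ 1.55 mm

The unrestrained thermal change is αΔT L = 8.8×10⁻⁶ × 142 × 1450 = 1.812 mm.
With a force P in the spring, the elastic change of the member is PL/(AE) and that of the spring is P/k; compatibility requires their sum to equal δ_free.
P [ L/(AE) + 1/k ] = δ_free → P [ 1450/(1475×105×10³) + 1/(18×10³) ] = 1.812.
P = 1.812 / 6.492×10⁻⁵ = 27910 N.
Spring compression = P/k = 27910/(18×10³) = 1.551 mm.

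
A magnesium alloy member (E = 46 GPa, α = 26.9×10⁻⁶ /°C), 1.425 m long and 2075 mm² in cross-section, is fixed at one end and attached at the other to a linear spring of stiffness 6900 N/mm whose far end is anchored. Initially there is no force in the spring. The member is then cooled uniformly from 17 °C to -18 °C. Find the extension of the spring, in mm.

δ ≈ 1.22 mm

The unrestrained thermal change is αΔT L = 26.9×10⁻⁶ × 35 × 1425 = 1.342 mm.
Let P be the tensile force in the spring. The member extends elastically by PL/(AE) and the spring stretches by P/k; together these equal δ_free.
P [ L/(AE) + 1/k ] = δ_free → P [ 1425/(2075×46×10³) + 1/(6900) ] = 1.342.
P = 1.342 / 0.0001599 = 8393 N.
Spring extension = P/k = 8393/(6900) = 1.216 mm.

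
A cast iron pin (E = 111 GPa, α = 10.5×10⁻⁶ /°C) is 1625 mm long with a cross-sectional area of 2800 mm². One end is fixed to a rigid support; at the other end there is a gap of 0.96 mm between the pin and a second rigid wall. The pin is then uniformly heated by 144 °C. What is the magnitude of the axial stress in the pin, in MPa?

Unrestrained expansion: δ_free = αΔT L = 10.5×10⁻⁶ × 144 × 1625 = 2.457 mm.
After closing the 0.96 mm clearance, 2.457 − 0.96 = 1.497 mm of expansion remains to be suppressed by the wall.
So σ = E(δ_free − g)/L = 111×10³ × 1.497/1625 = 102.3 MPa.

σ ≈ 102 MPa (compressive)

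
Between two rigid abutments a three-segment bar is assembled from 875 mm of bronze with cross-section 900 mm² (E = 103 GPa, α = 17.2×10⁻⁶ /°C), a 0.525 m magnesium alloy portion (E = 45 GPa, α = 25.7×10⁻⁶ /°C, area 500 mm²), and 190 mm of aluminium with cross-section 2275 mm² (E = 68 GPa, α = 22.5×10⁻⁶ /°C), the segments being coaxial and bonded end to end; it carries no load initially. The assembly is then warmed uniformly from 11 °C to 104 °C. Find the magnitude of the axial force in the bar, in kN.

P ≈ 89.8 kN (compressive)

If the supports were absent, the total length change would be Σ αᵢΔT Lᵢ = 17.2×10⁻⁶×93×875 + 25.7×10⁻⁶×93×525 + 22.5×10⁻⁶×93×190 = 3.052 mm.
The rigid supports impose zero overall length change; the single axial force P common to all segments must satisfy P Σ Lᵢ/(AᵢEᵢ) = δ_free.
Σ Lᵢ/(AᵢEᵢ) = 875/(900×103×10³) + 525/(500×45×10³) + 190/(2275×68×10³) = 3.4×10⁻⁵ mm/N.
P = 3.052 / 3.4×10⁻⁵ = 89760 N = 89.76 kN, compressive.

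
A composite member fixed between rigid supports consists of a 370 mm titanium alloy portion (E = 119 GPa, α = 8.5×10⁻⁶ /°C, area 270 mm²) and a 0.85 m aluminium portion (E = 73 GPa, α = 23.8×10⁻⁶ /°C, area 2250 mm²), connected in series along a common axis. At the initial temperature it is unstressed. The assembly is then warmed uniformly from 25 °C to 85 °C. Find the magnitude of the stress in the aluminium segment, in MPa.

σ ≈ 37.3 MPa (compressive)

If the supports were absent, the total length change would be Σ αᵢΔT Lᵢ = 8.5×10⁻⁶×60×370 + 23.8×10⁻⁶×60×850 = 1.403 mm.
Since the ends are fixed, an axial force P builds up, equal in every segment, with P · Σ Lᵢ/(AᵢEᵢ) = δ_free.
The series flexibility is Σ Lᵢ/(AᵢEᵢ) = 370/(270×119×10³) + 850/(2250×73×10³) = 1.669×10⁻⁵ mm/N.
P = 1.403 / 1.669×10⁻⁵ = 84030 N = 84.03 kN, compressive.
σ_{aluminium} = P / A = 84030 / 2250 = 37.35 MPa.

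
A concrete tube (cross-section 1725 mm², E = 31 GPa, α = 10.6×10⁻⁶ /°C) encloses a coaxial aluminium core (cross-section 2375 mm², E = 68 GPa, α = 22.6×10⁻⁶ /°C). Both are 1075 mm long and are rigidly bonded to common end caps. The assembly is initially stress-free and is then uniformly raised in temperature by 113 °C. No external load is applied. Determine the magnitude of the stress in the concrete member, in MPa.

σ ≈ 31.6 MPa (tensile)

The aluminium has the larger α, so on heating it would change length more than the concrete if both were free. The rigid plates force a common final length, so the aluminium is put into compression and the concrete into tension, with equal and opposite forces P (no external load).
Compatibility of the two members (thermal + elastic change equal): (α₁ − α₂)ΔT = P·[1/(A₁E₁) + 1/(A₂E₂)].
|α₁ − α₂|·ΔT = 12×10⁻⁶ × 113 = 0.001356.
1/(A₁E₁) + 1/(A₂E₂) = 1/(1725×31×10³) + 1/(2375×68×10³) = 2.489×10⁻⁸ N⁻¹.
P = 0.001356 / 2.489×10⁻⁸ = 54470 N = 54.47 kN.
σ_{concrete} = P/A₁ = 54470/1725 = 31.58 MPa, tensile.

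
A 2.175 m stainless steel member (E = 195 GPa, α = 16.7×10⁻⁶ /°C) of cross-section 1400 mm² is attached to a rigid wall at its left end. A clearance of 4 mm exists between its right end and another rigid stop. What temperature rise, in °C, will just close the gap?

The gap closes when αΔT L = 4 mm, since the member is still unstressed at that instant.
So ΔT = g/(αL) = 4/(16.7×10⁻⁶ × 2175) = 110.1 °C.

ΔT ≈ 110 °C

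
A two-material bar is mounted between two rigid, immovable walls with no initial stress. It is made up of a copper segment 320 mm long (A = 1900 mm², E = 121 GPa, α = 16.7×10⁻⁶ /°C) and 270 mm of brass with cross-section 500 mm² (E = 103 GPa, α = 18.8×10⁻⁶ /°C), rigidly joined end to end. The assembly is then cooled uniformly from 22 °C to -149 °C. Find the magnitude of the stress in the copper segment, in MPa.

If the supports were absent, the total length change would be Σ αᵢΔT Lᵢ = 16.7×10⁻⁶×171×320 + 18.8×10⁻⁶×171×270 = 1.782 mm.
The rigid supports impose zero overall length change; the single axial force P common to all segments must satisfy P Σ Lᵢ/(AᵢEᵢ) = δ_free.
Σ Lᵢ/(AᵢEᵢ) = 320/(1900×121×10³) + 270/(500×103×10³) = 6.635×10⁻⁶ mm/N.
So P = 1.782 / 6.635×10⁻⁶ = 268.6 kN, tensile.
σ_{copper} = P / A = 268600 / 1900 = 141.3 MPa.

σ ≈ 141 MPa (tensile)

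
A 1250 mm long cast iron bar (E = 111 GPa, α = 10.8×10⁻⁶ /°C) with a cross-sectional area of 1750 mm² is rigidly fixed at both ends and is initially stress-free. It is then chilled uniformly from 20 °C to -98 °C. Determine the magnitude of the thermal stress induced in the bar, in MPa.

σ ≈ 141 MPa (tensile)

With length fixed, the mechanical strain must cancel the thermal strain αΔT = 10.8×10⁻⁶ × 118 = 1274.4×10⁻⁶.
The stress required to suppress this strain is σ = Eε = 111×10³ × 1274.4×10⁻⁶ = 141.5 MPa, tensile since the bar is trying to contract.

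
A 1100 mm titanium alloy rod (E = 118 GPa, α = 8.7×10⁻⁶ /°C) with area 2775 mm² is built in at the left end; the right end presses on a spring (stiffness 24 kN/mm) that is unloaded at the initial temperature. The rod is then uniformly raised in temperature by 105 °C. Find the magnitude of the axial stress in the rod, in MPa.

σ ≈ 8.04 MPa (compressive)

Free thermal expansion: δ_free = αΔT L = 8.7×10⁻⁶ × 105 × 1100 = 1.005 mm.
Let P be the compressive force at the spring. The rod shortens elastically by PL/(AE) and the spring compresses by P/k; together these equal δ_free.
P [ L/(AE) + 1/k ] = δ_free → P [ 1100/(2775×118×10³) + 1/(24×10³) ] = 1.005.
P = 1.005 / 4.503×10⁻⁵ = 22320 N.
σ = P/A = 22320/2775 = 8.042 MPa.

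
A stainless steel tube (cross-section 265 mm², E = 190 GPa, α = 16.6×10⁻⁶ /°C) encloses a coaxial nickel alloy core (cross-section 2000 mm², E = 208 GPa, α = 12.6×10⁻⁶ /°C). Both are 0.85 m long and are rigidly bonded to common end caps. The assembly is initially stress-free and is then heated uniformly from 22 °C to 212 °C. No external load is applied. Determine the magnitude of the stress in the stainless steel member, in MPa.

σ ≈ 129 MPa (compressive)

The stainless steel has the larger α, so on heating it would change length more than the nickel alloy if both were free. The rigid plates force a common final length, so the stainless steel is put into compression and the nickel alloy into tension, with equal and opposite forces P (no external load).
Equating the net (thermal + elastic) strains gives |α₁ − α₂|·ΔT = P·[1/(A₁E₁) + 1/(A₂E₂)].
|α₁ − α₂|·ΔT = 4×10⁻⁶ × 190 = 0.00076.
1/(A₁E₁) + 1/(A₂E₂) = 1/(265×190×10³) + 1/(2000×208×10³) = 2.226×10⁻⁸ N⁻¹.
So P = 0.00076 / 2.226×10⁻⁸ = 34.13 kN.
σ_{stainless steel} = P/A₁ = 34130/265 = 128.8 MPa, compressive.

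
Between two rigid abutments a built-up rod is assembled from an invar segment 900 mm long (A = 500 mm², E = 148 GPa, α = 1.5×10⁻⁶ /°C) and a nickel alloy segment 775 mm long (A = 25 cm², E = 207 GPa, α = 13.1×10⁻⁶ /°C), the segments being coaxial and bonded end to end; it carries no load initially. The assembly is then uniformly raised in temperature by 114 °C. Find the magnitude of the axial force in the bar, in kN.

With the walls removed the bar would change length by δ_free = Σ αᵢΔT Lᵢ = 1.5×10⁻⁶×114×900 + 13.1×10⁻⁶×114×775 = 1.311 mm.
The rigid supports impose zero overall length change; the single axial force P common to all segments must satisfy P Σ Lᵢ/(AᵢEᵢ) = δ_free.
The series flexibility is Σ Lᵢ/(AᵢEᵢ) = 900/(500×148×10³) + 775/(2500×207×10³) = 1.366×10⁻⁵ mm/N.
So P = 1.311 / 1.366×10⁻⁵ = 96 kN, compressive.

P ≈ 96 kN (compressive)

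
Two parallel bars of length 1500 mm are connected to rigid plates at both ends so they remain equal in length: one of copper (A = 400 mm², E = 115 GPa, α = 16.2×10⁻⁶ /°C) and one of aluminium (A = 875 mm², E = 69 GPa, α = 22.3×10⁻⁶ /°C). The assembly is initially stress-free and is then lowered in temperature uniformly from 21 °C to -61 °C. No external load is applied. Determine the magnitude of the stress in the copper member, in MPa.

Both members must finish at the same length. With the larger α, the aluminium tends to over-contract; the plates restrain it, putting the aluminium in tension and the copper in compression. With no external load the two internal forces are equal and opposite, magnitude P.
Equating the net (thermal + elastic) strains gives |α₁ − α₂|·ΔT = P·[1/(A₁E₁) + 1/(A₂E₂)].
|α₁ − α₂|·ΔT = 6.1×10⁻⁶ × 82 = 0.0005002.
1/(A₁E₁) + 1/(A₂E₂) = 1/(400×115×10³) + 1/(875×69×10³) = 3.83×10⁻⁸ N⁻¹.
P = 0.0005002 / 3.83×10⁻⁸ = 13060 N = 13.06 kN.
σ_{copper} = P/A₁ = 13060/400 = 32.65 MPa, compressive.

σ ≈ 32.6 MPa (compressive)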